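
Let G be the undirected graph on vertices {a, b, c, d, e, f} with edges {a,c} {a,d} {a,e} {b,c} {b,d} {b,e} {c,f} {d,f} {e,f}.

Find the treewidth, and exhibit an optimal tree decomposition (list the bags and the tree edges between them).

Every bag has size at most 4, so the width is 4 − 1 = 3 and tw(G) ≤ 3. For the lower bound: the 4 vertex sets {d,f}, {a,e}, {b}, {c} are disjoint, each induces a connected subgraph, and every pair is joined by at least one edge of G. Contracting each set to a single vertex therefore yields K_{4} as a minor, and since treewidth is minor-monotone, tw(G) ≥ tw(K_{4}) = 3. Therefore the treewidth is 3.

Treewidth 3.
One optimal decomposition is:
Bags: B1 = {a, b, d, f}  B2 = {a, b, e, f}  B3 = {a, b, c, f}
Tree: B1–B2, B2–B3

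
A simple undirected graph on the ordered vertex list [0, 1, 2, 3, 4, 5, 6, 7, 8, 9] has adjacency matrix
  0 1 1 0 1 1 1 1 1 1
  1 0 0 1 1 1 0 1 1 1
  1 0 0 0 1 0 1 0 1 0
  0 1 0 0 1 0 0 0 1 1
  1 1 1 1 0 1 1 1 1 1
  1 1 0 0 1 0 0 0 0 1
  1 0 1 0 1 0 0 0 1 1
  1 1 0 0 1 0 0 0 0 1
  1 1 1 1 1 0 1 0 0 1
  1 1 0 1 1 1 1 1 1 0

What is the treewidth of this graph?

A width-4 tree decomposition is:
Bags: B1 = {0, 1, 4, 7, 9}  B2 = {0, 1, 4, 8, 9}  B3 = {1, 3, 4, 8, 9}  B4 = {0, 4, 6, 8, 9}  B5 = {0, 2, 4, 6, 8}  B6 = {0, 1, 4, 5, 9}
Tree: B1–B2, B2–B3, B2–B4, B4–B5, B1–B6
Every bag has size at most 5, so the width is 5 − 1 = 4 and tw(G) ≤ 4. On the other hand G contains the 5-clique {0, 1, 4, 8, 9}. A clique must lie in a single bag of any decomposition, so no decomposition can have width below 4. Combining the bounds, tw(G) = 4.

4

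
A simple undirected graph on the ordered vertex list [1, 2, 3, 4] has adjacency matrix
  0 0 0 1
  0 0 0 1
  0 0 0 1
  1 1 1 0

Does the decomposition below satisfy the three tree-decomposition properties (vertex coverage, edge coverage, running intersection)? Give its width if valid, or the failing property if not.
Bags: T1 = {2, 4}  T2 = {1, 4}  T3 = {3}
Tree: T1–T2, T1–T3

A tree decomposition must satisfy three properties: every vertex lies in some bag; for every edge, both endpoints lie together in some bag; and for every vertex, the bags containing it form a connected subtree. Here edge (4,3) lies in no bag, so the decomposition is invalid.

No — edge (4,3) lies in no bag.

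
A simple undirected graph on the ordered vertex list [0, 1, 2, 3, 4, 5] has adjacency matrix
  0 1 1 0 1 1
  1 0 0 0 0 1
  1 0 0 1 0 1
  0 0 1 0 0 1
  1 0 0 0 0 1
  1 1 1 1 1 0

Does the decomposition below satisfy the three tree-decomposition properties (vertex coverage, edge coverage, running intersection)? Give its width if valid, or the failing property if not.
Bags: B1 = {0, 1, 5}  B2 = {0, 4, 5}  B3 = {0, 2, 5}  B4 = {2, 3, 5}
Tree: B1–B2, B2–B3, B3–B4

Every vertex of G appears in some bag (union = {0, 1, 2, 3, 4, 5}); every edge is covered by a bag; and for each vertex v the set of bags containing v is connected in the bag tree. The decomposition is therefore valid. The largest bag has 3 vertices, so the width is 2.

Yes; width 2.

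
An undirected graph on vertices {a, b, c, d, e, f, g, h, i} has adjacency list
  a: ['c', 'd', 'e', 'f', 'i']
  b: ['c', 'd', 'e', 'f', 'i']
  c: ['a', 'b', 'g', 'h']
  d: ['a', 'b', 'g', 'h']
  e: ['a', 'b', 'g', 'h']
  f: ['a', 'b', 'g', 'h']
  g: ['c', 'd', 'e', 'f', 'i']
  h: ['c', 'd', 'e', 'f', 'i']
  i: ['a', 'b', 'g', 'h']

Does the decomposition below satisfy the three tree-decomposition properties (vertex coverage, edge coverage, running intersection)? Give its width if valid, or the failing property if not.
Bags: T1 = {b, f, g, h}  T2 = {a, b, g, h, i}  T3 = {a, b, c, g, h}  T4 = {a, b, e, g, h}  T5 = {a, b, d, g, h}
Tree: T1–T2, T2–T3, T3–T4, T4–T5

No — edge (a,f) lies in no bag.

A tree decomposition must satisfy three properties: every vertex lies in some bag; for every edge, both endpoints lie together in some bag; and for every vertex, the bags containing it form a connected subtree. Here edge (a,f) lies in no bag, so the decomposition is invalid.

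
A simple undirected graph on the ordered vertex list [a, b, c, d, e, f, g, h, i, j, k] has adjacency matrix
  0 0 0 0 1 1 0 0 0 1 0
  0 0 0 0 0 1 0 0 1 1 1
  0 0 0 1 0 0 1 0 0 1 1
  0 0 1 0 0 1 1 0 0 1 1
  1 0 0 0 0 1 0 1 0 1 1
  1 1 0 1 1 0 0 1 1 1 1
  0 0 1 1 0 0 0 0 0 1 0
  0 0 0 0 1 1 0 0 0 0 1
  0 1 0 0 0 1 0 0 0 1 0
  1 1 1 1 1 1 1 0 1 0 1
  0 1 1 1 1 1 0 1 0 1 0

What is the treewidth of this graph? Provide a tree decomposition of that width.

Treewidth 3.
One such decomposition:
Bags: B1 = {e, f, h, k}  B2 = {e, f, j, k}  B3 = {b, f, j, k}  B4 = {a, e, f, j}  B5 = {b, f, i, j}  B6 = {d, f, j, k}  B7 = {c, d, j, k}  B8 = {c, d, g, j}
Tree: B1–B2, B2–B3, B2–B4, B3–B5, B2–B6, B6–B7, B7–B8

The largest bag has 4 vertices, giving width 3; this decomposition certifies tw(G) ≤ 3. For the lower bound, the 4 vertices {c, d, g, j} are pairwise adjacent, and any tree decomposition puts a clique entirely inside one bag — forcing width ≥ 3. Hence tw(G) = 3 exactly.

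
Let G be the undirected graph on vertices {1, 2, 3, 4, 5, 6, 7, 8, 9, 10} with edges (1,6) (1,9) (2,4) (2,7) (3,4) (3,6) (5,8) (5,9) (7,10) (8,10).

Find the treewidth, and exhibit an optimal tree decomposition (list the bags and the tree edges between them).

Treewidth 2.
One such decomposition:
Bags: B1 = {2, 7, 10}  B2 = {2, 8, 10}  B3 = {2, 5, 8}  B4 = {2, 5, 9}  B5 = {1, 2, 9}  B6 = {1, 2, 6}  B7 = {2, 3, 6}  B8 = {2, 3, 4}
Tree: B1–B2, B2–B3, B3–B4, B4–B5, B5–B6, B6–B7, B7–B8

Each bag holds 3 vertices, so the decomposition has width 2, which upper-bounds the treewidth. Since 2–7–10–8–5–9–1–6–3–4–2 is a cycle in G, G is not acyclic. Forests are exactly the graphs of treewidth ≤ 1, so tw(G) ≥ 2. Hence tw(G) = 2 exactly.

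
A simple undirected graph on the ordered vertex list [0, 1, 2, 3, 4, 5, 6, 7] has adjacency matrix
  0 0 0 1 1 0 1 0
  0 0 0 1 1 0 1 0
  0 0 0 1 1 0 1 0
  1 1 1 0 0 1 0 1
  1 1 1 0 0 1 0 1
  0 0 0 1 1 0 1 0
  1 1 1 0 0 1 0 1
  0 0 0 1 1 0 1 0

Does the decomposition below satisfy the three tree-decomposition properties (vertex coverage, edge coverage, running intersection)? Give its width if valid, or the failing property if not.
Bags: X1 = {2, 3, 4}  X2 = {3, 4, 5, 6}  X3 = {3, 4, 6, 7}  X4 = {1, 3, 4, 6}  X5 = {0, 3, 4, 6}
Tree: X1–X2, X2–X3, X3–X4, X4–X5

No — edge (6,2) lies in no bag.

A tree decomposition must satisfy three properties: every vertex lies in some bag; for every edge, both endpoints lie together in some bag; and for every vertex, the bags containing it form a connected subtree. Here edge (6,2) lies in no bag, so the decomposition is invalid.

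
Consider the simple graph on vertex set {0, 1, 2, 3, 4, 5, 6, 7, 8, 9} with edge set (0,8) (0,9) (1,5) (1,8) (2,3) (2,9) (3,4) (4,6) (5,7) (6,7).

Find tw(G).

A width-2 tree decomposition is:
Bags: B1 = {0, 2, 9}  B2 = {0, 2, 3}  B3 = {0, 3, 4}  B4 = {0, 4, 6}  B5 = {0, 6, 7}  B6 = {0, 5, 7}  B7 = {0, 1, 5}  B8 = {0, 1, 8}
Tree: B1–B2, B2–B3, B3–B4, B4–B5, B5–B6, B6–B7, B7–B8
Every bag has size at most 3, so the width is 3 − 1 = 2 and tw(G) ≤ 2. For the lower bound, G contains the cycle 0–9–2–3–4–6–7–5–1–8–0, so G is not a forest; only forests have treewidth ≤ 1, hence tw(G) ≥ 2. Combining the bounds, tw(G) = 2.

2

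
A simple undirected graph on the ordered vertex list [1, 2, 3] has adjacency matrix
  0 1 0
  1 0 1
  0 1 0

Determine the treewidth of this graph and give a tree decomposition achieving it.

Treewidth 1.
One such decomposition:
Bags: B1 = {2, 3}  B2 = {1, 2}
Tree: B1–B2

The largest bag has 2 vertices, giving width 1; this decomposition certifies tw(G) ≤ 1. Since G has at least one edge (e.g. 2–3), it is not an edgeless graph, so tw(G) ≥ 1. Hence tw(G) = 1 exactly.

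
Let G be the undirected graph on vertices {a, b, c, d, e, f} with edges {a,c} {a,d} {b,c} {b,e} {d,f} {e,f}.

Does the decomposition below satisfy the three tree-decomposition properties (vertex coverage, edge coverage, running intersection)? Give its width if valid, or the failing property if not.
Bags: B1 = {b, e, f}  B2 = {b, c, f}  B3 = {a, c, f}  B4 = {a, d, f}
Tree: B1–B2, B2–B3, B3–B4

Every vertex of G appears in some bag (union = {a, b, c, d, e, f}); every edge is covered by a bag; and for each vertex v the set of bags containing v is connected in the bag tree. The decomposition is therefore valid. The largest bag has 3 vertices, so the width is 2.

Yes; width 2.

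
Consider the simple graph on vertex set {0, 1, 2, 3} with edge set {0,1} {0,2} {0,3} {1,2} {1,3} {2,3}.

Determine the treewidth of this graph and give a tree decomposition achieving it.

Treewidth 3.
One optimal decomposition is:
Bags: B1 = {0, 1, 2, 3}
Tree: (single bag)

A single bag containing all 4 vertices is trivially a valid decomposition of width 3. On the other hand G contains the 4-clique {0, 1, 2, 3}. A clique must lie in a single bag of any decomposition, so no decomposition can have width below 3. Therefore the treewidth is 3.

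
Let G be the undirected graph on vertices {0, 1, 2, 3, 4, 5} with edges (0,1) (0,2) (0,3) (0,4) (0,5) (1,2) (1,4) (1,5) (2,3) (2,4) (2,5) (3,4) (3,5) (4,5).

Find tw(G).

A width-4 tree decomposition is:
Bags: B1 = {0, 1, 2, 4, 5}  B2 = {0, 2, 3, 4, 5}
Tree: B1–B2
Every bag has size at most 5, so the width is 5 − 1 = 4 and tw(G) ≤ 4. For the lower bound, the 5 vertices {0, 1, 2, 4, 5} are pairwise adjacent, and any tree decomposition puts a clique entirely inside one bag — forcing width ≥ 4. Hence tw(G) = 4 exactly.

4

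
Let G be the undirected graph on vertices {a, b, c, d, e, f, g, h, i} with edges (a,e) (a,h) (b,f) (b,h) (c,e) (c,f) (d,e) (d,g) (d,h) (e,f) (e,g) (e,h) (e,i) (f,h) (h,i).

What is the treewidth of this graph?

2

A width-2 tree decomposition is:
Bags: B1 = {e, f, h}  B2 = {b, f, h}  B3 = {d, e, h}  B4 = {a, e, h}  B5 = {c, e, f}  B6 = {e, h, i}  B7 = {d, e, g}
Tree: B1–B2, B1–B3, B1–B4, B1–B5, B1–B6, B3–B7
Each bag holds 3 vertices, so the decomposition has width 2, which upper-bounds the treewidth. For the lower bound, the 3 vertices {d, e, g} are pairwise adjacent, and any tree decomposition puts a clique entirely inside one bag — forcing width ≥ 2. Therefore the treewidth is 2.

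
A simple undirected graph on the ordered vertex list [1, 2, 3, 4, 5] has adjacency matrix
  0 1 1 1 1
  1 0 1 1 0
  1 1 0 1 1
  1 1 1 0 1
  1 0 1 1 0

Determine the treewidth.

3

A width-3 tree decomposition is:
Bags: B1 = {1, 2, 3, 4}  B2 = {1, 3, 4, 5}
Tree: B1–B2
Every bag has size at most 4, so the width is 4 − 1 = 3 and tw(G) ≤ 3. For the lower bound, the 4 vertices {1, 2, 3, 4} are pairwise adjacent, and any tree decomposition puts a clique entirely inside one bag — forcing width ≥ 3. The upper and lower bounds meet at 3, so that is the treewidth.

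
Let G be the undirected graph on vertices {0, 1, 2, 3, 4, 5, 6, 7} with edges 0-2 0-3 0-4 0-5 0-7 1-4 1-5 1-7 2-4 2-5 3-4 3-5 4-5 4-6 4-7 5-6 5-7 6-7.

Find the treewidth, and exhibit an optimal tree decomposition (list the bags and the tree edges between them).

Treewidth 3.
One such decomposition:
Bags: B1 = {0, 4, 5, 7}  B2 = {1, 4, 5, 7}  B3 = {0, 3, 4, 5}  B4 = {0, 2, 4, 5}  B5 = {4, 5, 6, 7}
Tree: B1–B2, B1–B3, B3–B4, B1–B5

Each bag holds 4 vertices, so the decomposition has width 3, which upper-bounds the treewidth. On the other hand G contains the 4-clique {0, 2, 4, 5}. A clique must lie in a single bag of any decomposition, so no decomposition can have width below 3. Combining the bounds, tw(G) = 3.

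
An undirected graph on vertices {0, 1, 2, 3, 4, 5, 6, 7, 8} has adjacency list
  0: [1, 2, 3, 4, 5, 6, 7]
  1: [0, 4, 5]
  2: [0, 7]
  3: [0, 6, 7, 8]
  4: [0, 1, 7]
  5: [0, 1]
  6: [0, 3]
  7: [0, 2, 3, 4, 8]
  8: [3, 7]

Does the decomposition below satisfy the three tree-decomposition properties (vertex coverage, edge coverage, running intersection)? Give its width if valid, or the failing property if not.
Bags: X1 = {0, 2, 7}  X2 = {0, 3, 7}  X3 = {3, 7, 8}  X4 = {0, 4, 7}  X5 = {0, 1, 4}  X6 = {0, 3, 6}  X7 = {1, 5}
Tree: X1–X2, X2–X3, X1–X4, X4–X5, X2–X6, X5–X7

No — edge (0,5) lies in no bag.

A tree decomposition must satisfy three properties: every vertex lies in some bag; for every edge, both endpoints lie together in some bag; and for every vertex, the bags containing it form a connected subtree. Here edge (0,5) lies in no bag, so the decomposition is invalid.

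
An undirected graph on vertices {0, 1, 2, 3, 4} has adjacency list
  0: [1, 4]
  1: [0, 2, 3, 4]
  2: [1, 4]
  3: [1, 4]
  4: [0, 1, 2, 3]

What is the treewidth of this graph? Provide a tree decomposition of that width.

Each bag holds 3 vertices, so the decomposition has width 2, which upper-bounds the treewidth. On the other hand G contains the 3-clique {0, 1, 4}. A clique must lie in a single bag of any decomposition, so no decomposition can have width below 2. Combining the bounds, tw(G) = 2.

Treewidth 2.
One optimal decomposition is:
Bags: B1 = {0, 1, 4}  B2 = {1, 2, 4}  B3 = {1, 3, 4}
Tree: B1–B2, B2–B3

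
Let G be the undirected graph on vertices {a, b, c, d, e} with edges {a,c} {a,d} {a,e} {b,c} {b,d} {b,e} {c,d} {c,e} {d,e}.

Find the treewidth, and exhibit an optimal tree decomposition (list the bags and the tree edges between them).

Treewidth 3.
Bags: B1 = {b, c, d, e}  B2 = {a, c, d, e}
Tree: B1–B2

Every bag has size at most 4, so the width is 4 − 1 = 3 and tw(G) ≤ 3. On the other hand G contains the 4-clique {a, c, d, e}. A clique must lie in a single bag of any decomposition, so no decomposition can have width below 3. Hence tw(G) = 3 exactly.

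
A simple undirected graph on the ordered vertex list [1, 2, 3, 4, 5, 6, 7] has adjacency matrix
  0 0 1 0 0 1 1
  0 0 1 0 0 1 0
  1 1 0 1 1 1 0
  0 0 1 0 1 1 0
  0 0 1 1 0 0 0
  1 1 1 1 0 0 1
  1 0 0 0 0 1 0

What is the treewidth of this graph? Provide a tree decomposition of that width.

Treewidth 2.
One optimal decomposition is:
Bags: B1 = {1, 3, 6}  B2 = {1, 6, 7}  B3 = {3, 4, 6}  B4 = {2, 3, 6}  B5 = {3, 4, 5}
Tree: B1–B2, B1–B3, B3–B4, B3–B5

Every bag has size at most 3, so the width is 3 − 1 = 2 and tw(G) ≤ 2. Conversely, {3, 4, 5} is a clique of size 3, and the vertices of any clique must share a bag in every tree decomposition; so some bag has ≥ 3 vertices and tw(G) ≥ 2. Combining the bounds, tw(G) = 2.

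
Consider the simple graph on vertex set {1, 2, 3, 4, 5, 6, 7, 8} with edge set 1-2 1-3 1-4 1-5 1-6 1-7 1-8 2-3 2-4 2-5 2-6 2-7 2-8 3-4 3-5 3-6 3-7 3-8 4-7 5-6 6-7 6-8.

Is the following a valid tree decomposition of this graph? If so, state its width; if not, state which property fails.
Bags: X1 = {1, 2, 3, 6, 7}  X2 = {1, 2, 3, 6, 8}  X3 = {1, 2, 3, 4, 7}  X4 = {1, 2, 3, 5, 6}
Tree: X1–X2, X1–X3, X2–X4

Every vertex of G appears in some bag (union = {1, 2, 3, 4, 5, 6, 7, 8}); every edge is covered by a bag; and for each vertex v the set of bags containing v is connected in the bag tree. The decomposition is therefore valid. The largest bag has 5 vertices, so the width is 4.

Yes; width 4.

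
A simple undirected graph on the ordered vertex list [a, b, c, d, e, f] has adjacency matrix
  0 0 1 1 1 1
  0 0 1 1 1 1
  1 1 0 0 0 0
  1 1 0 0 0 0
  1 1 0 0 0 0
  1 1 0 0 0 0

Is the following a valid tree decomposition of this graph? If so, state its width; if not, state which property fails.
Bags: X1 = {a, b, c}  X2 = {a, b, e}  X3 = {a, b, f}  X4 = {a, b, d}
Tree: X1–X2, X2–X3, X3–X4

Yes; width 2.

Every vertex of G appears in some bag (union = {a, b, c, d, e, f}); every edge is covered by a bag; and for each vertex v the set of bags containing v is connected in the bag tree. The decomposition is therefore valid. The largest bag has 3 vertices, so the width is 2.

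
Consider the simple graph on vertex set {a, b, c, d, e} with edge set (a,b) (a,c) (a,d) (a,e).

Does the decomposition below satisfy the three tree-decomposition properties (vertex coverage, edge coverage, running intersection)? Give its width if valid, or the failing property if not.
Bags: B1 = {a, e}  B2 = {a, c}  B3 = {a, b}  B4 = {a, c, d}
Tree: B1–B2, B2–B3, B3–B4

A tree decomposition must satisfy three properties: every vertex lies in some bag; for every edge, both endpoints lie together in some bag; and for every vertex, the bags containing it form a connected subtree. Here bags containing vertex c are not connected in the tree, so the decomposition is invalid.

No — bags containing vertex c are not connected in the tree.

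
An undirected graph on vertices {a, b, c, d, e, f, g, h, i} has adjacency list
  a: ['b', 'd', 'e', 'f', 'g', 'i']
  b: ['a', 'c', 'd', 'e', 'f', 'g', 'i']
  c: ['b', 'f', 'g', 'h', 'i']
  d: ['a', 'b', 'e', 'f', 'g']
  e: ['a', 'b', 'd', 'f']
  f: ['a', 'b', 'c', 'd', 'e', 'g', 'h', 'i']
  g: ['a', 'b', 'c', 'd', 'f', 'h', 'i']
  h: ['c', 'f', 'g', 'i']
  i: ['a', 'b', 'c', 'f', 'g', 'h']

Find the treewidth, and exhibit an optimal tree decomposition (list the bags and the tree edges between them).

Every bag has size at most 5, so the width is 5 − 1 = 4 and tw(G) ≤ 4. On the other hand G contains the 5-clique {c, f, g, h, i}. A clique must lie in a single bag of any decomposition, so no decomposition can have width below 4. Hence tw(G) = 4 exactly.

Treewidth 4.
One such decomposition:
Bags: B1 = {a, b, f, g, i}  B2 = {a, b, d, f, g}  B3 = {b, c, f, g, i}  B4 = {c, f, g, h, i}  B5 = {a, b, d, e, f}
Tree: B1–B2, B1–B3, B3–B4, B2–B5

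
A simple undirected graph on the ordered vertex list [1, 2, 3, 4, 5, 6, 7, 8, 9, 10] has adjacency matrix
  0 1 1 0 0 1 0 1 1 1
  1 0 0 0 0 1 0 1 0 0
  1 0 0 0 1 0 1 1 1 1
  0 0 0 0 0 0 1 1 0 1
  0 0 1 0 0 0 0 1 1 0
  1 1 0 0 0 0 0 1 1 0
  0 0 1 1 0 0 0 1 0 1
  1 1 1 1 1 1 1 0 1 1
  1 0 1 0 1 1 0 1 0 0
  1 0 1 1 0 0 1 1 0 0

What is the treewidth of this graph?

3

A width-3 tree decomposition is:
Bags: B1 = {1, 2, 6, 8}  B2 = {1, 6, 8, 9}  B3 = {1, 3, 8, 9}  B4 = {3, 5, 8, 9}  B5 = {1, 3, 8, 10}  B6 = {3, 7, 8, 10}  B7 = {4, 7, 8, 10}
Tree: B1–B2, B2–B3, B3–B4, B3–B5, B5–B6, B6–B7
Each bag holds 4 vertices, so the decomposition has width 3, which upper-bounds the treewidth. Conversely, {1, 2, 6, 8} is a clique of size 4, and the vertices of any clique must share a bag in every tree decomposition; so some bag has ≥ 4 vertices and tw(G) ≥ 3. Hence tw(G) = 3 exactly.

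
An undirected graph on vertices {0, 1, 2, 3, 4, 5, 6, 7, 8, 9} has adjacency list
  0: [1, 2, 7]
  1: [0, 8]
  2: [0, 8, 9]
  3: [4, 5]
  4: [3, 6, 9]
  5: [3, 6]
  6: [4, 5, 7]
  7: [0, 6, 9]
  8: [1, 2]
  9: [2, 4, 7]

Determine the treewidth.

A width-2 tree decomposition is:
Bags: B1 = {1, 2, 8}  B2 = {0, 1, 2}  B3 = {0, 2, 9}  B4 = {0, 7, 9}  B5 = {4, 7, 9}  B6 = {4, 6, 7}  B7 = {3, 4, 6}  B8 = {3, 5, 6}
Tree: B1–B2, B2–B3, B3–B4, B4–B5, B5–B6, B6–B7, B7–B8
Each bag holds 3 vertices, so the decomposition has width 2, which upper-bounds the treewidth. Since 8–1–0–2–8 is a cycle in G, G is not acyclic. Forests are exactly the graphs of treewidth ≤ 1, so tw(G) ≥ 2. Therefore the treewidth is 2.

2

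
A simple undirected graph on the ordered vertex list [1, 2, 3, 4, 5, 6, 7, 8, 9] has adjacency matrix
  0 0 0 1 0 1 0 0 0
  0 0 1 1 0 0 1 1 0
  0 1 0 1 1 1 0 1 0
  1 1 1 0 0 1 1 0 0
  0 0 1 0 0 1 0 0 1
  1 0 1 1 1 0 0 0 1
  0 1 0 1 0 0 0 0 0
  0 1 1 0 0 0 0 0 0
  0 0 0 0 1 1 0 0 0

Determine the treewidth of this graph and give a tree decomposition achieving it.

Treewidth 2.
Bags: B1 = {2, 3, 4}  B2 = {3, 4, 6}  B3 = {2, 3, 8}  B4 = {3, 5, 6}  B5 = {5, 6, 9}  B6 = {2, 4, 7}  B7 = {1, 4, 6}
Tree: B1–B2, B1–B3, B2–B4, B4–B5, B1–B6, B2–B7

The largest bag has 3 vertices, giving width 2; this decomposition certifies tw(G) ≤ 2. Conversely, {1, 4, 6} is a clique of size 3, and the vertices of any clique must share a bag in every tree decomposition; so some bag has ≥ 3 vertices and tw(G) ≥ 2. Therefore the treewidth is 2.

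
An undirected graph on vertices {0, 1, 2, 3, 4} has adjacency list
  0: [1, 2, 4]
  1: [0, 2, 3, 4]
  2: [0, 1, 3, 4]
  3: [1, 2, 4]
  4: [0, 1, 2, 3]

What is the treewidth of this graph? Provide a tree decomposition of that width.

Treewidth 3.
One such decomposition:
Bags: B1 = {1, 2, 3, 4}  B2 = {0, 1, 2, 4}
Tree: B1–B2

The largest bag has 4 vertices, giving width 3; this decomposition certifies tw(G) ≤ 3. For the lower bound, the 4 vertices {0, 1, 2, 4} are pairwise adjacent, and any tree decomposition puts a clique entirely inside one bag — forcing width ≥ 3. Hence tw(G) = 3 exactly.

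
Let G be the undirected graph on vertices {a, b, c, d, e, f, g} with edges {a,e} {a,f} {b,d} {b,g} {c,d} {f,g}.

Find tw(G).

1

A width-1 tree decomposition is:
Bags: B1 = {c, d}  B2 = {b, d}  B3 = {b, g}  B4 = {f, g}  B5 = {a, f}  B6 = {a, e}
Tree: B1–B2, B2–B3, B3–B4, B4–B5, B5–B6
Every bag has size at most 2, so the width is 2 − 1 = 1 and tw(G) ≤ 1. Any graph with an edge has treewidth ≥ 1, and G has the edge c–d. Hence tw(G) = 1 exactly.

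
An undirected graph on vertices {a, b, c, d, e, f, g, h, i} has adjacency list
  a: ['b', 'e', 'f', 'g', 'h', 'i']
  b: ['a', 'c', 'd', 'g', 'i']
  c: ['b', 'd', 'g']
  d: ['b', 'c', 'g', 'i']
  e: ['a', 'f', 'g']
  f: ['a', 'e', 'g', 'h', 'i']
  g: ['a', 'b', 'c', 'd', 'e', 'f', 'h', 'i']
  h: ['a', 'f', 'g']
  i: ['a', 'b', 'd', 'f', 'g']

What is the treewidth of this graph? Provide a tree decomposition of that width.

Treewidth 3.
One optimal decomposition is:
Bags: B1 = {a, f, g, h}  B2 = {a, f, g, i}  B3 = {a, e, f, g}  B4 = {a, b, g, i}  B5 = {b, d, g, i}  B6 = {b, c, d, g}
Tree: B1–B2, B2–B3, B2–B4, B4–B5, B5–B6

Each bag holds 4 vertices, so the decomposition has width 3, which upper-bounds the treewidth. Conversely, {b, c, d, g} is a clique of size 4, and the vertices of any clique must share a bag in every tree decomposition; so some bag has ≥ 4 vertices and tw(G) ≥ 3. Combining the bounds, tw(G) = 3.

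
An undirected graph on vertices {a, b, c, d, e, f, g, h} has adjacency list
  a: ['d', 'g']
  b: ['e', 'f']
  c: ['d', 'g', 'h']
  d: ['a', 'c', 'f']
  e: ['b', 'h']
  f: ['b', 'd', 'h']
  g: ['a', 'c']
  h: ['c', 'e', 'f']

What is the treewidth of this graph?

2

A width-2 tree decomposition is:
Bags: B1 = {a, d, g}  B2 = {c, d, g}  B3 = {c, d, f}  B4 = {c, f, h}  B5 = {b, f, h}  B6 = {b, e, h}
Tree: B1–B2, B2–B3, B3–B4, B4–B5, B5–B6
Every bag has size at most 3, so the width is 3 − 1 = 2 and tw(G) ≤ 2. The edges a–g–c–d–a form a cycle, so G is not a tree and its treewidth is at least 2. Therefore the treewidth is 2.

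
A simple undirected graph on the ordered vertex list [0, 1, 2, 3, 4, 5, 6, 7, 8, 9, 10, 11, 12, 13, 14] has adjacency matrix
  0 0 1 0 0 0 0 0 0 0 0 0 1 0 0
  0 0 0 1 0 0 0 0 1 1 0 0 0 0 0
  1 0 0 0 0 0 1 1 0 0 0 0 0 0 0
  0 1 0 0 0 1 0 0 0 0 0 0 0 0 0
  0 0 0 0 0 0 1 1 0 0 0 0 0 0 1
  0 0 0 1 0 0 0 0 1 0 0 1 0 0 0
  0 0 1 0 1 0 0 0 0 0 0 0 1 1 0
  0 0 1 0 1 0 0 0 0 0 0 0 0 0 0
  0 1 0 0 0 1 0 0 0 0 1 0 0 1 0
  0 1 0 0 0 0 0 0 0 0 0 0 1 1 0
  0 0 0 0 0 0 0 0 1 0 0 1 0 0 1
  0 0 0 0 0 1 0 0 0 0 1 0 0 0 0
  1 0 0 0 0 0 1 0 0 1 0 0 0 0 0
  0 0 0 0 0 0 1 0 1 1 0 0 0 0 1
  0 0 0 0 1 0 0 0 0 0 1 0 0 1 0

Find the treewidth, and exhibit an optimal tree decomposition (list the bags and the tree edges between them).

Treewidth 3.
One optimal decomposition is:
Bags: B1 = {3, 5, 10, 11}  B2 = {3, 5, 8, 10}  B3 = {1, 3, 8, 10}  B4 = {1, 8, 10, 14}  B5 = {1, 8, 13, 14}  B6 = {1, 9, 13, 14}  B7 = {4, 9, 13, 14}  B8 = {4, 6, 9, 13}  B9 = {4, 6, 9, 12}  B10 = {4, 6, 7, 12}  B11 = {2, 6, 7, 12}  B12 = {0, 2, 7, 12}
Tree: B1–B2, B2–B3, B3–B4, B4–B5, B5–B6, B6–B7, B7–B8, B8–B9, B9–B10, B10–B11, B11–B12

The largest bag has 4 vertices, giving width 3; this decomposition certifies tw(G) ≤ 3. For the lower bound: the 4 vertex sets {3,5,11}, {10}, {8}, {1,9,13,14} are disjoint, each induces a connected subgraph, and every pair is joined by at least one edge of G. Contracting each set to a single vertex therefore yields K_{4} as a minor, and since treewidth is minor-monotone, tw(G) ≥ tw(K_{4}) = 3. Combining the bounds, tw(G) = 3.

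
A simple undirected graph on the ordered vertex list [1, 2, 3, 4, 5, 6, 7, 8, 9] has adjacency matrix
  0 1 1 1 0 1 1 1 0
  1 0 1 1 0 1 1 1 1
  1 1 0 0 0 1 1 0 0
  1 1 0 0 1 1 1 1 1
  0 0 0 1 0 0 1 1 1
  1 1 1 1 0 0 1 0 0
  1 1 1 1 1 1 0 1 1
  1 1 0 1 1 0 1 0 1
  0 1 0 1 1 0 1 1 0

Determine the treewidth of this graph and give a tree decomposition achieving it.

Every bag has size at most 5, so the width is 5 − 1 = 4 and tw(G) ≤ 4. For the lower bound, the 5 vertices {1, 2, 3, 6, 7} are pairwise adjacent, and any tree decomposition puts a clique entirely inside one bag — forcing width ≥ 4. Therefore the treewidth is 4.

Treewidth 4.
Bags: B1 = {1, 2, 4, 7, 8}  B2 = {1, 2, 4, 6, 7}  B3 = {2, 4, 7, 8, 9}  B4 = {1, 2, 3, 6, 7}  B5 = {4, 5, 7, 8, 9}
Tree: B1–B2, B1–B3, B2–B4, B3–B5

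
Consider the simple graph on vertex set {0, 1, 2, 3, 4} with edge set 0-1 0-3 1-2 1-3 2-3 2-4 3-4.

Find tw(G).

2

A width-2 tree decomposition is:
Bags: B1 = {2, 3, 4}  B2 = {1, 2, 3}  B3 = {0, 1, 3}
Tree: B1–B2, B2–B3
The largest bag has 3 vertices, giving width 2; this decomposition certifies tw(G) ≤ 2. Conversely, {0, 1, 3} is a clique of size 3, and the vertices of any clique must share a bag in every tree decomposition; so some bag has ≥ 3 vertices and tw(G) ≥ 2. Therefore the treewidth is 2.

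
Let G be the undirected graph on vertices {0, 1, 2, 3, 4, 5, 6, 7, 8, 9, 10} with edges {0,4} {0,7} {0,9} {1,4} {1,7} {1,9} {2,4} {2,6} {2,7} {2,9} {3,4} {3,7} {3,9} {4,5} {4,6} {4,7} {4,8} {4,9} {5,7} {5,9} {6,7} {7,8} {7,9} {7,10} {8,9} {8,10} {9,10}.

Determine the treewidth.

A width-3 tree decomposition is:
Bags: B1 = {2, 4, 6, 7}  B2 = {2, 4, 7, 9}  B3 = {0, 4, 7, 9}  B4 = {4, 5, 7, 9}  B5 = {4, 7, 8, 9}  B6 = {7, 8, 9, 10}  B7 = {1, 4, 7, 9}  B8 = {3, 4, 7, 9}
Tree: B1–B2, B2–B3, B3–B4, B3–B5, B5–B6, B2–B7, B2–B8
The largest bag has 4 vertices, giving width 3; this decomposition certifies tw(G) ≤ 3. Conversely, {7, 8, 9, 10} is a clique of size 4, and the vertices of any clique must share a bag in every tree decomposition; so some bag has ≥ 4 vertices and tw(G) ≥ 3. Combining the bounds, tw(G) = 3.

3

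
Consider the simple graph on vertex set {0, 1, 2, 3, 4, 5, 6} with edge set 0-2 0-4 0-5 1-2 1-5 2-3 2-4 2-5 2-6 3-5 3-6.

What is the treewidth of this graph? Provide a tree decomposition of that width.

Treewidth 2.
One such decomposition:
Bags: B1 = {0, 2, 5}  B2 = {0, 2, 4}  B3 = {2, 3, 5}  B4 = {2, 3, 6}  B5 = {1, 2, 5}
Tree: B1–B2, B1–B3, B3–B4, B1–B5

The largest bag has 3 vertices, giving width 2; this decomposition certifies tw(G) ≤ 2. On the other hand G contains the 3-clique {0, 2, 4}. A clique must lie in a single bag of any decomposition, so no decomposition can have width below 2. Combining the bounds, tw(G) = 2.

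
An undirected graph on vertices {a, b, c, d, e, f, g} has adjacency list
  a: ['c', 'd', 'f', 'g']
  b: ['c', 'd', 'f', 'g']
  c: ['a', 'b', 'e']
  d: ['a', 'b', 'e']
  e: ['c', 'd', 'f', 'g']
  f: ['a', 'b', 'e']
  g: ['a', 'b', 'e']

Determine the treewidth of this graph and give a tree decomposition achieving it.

Each bag holds 4 vertices, so the decomposition has width 3, which upper-bounds the treewidth. For the lower bound: the 4 vertex sets {a,d}, {e,f}, {b}, {c} are disjoint, each induces a connected subgraph, and every pair is joined by at least one edge of G. Contracting each set to a single vertex therefore yields K_{4} as a minor, and since treewidth is minor-monotone, tw(G) ≥ tw(K_{4}) = 3. Hence tw(G) = 3 exactly.

Treewidth 3.
One such decomposition:
Bags: B1 = {a, b, d, e}  B2 = {a, b, e, f}  B3 = {a, b, c, e}  B4 = {a, b, e, g}
Tree: B1–B2, B2–B3, B3–B4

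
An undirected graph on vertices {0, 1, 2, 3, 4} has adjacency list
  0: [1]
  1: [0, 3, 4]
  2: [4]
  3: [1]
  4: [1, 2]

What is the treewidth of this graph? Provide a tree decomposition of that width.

Treewidth 1.
Bags: B1 = {0, 1}  B2 = {1, 4}  B3 = {2, 4}  B4 = {1, 3}
Tree: B1–B2, B2–B3, B2–B4

Each bag holds 2 vertices, so the decomposition has width 1, which upper-bounds the treewidth. Any graph with an edge has treewidth ≥ 1, and G has the edge 0–1. Combining the bounds, tw(G) = 1.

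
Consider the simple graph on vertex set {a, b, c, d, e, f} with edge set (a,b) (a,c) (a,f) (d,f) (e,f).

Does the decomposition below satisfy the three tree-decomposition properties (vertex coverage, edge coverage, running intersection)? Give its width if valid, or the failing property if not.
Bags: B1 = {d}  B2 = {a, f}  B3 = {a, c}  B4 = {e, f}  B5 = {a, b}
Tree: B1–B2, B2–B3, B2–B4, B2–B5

No — edge (f,d) lies in no bag.

A tree decomposition must satisfy three properties: every vertex lies in some bag; for every edge, both endpoints lie together in some bag; and for every vertex, the bags containing it form a connected subtree. Here edge (f,d) lies in no bag, so the decomposition is invalid.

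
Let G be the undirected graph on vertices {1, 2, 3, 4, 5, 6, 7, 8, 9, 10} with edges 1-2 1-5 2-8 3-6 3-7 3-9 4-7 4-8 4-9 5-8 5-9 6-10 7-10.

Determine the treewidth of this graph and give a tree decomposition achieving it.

Treewidth 2.
One such decomposition:
Bags: B1 = {1, 2, 8}  B2 = {1, 5, 8}  B3 = {4, 5, 8}  B4 = {4, 5, 9}  B5 = {4, 7, 9}  B6 = {3, 7, 9}  B7 = {3, 7, 10}  B8 = {3, 6, 10}
Tree: B1–B2, B2–B3, B3–B4, B4–B5, B5–B6, B6–B7, B7–B8

Each bag holds 3 vertices, so the decomposition has width 2, which upper-bounds the treewidth. For the lower bound, G contains the cycle 2–1–5–8–2, so G is not a forest; only forests have treewidth ≤ 1, hence tw(G) ≥ 2. Hence tw(G) = 2 exactly.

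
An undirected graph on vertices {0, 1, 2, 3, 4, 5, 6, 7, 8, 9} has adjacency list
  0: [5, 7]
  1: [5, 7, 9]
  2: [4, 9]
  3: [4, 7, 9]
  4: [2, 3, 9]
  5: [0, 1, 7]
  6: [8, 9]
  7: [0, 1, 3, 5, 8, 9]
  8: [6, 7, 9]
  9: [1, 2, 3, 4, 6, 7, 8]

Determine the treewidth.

2

A width-2 tree decomposition is:
Bags: B1 = {7, 8, 9}  B2 = {3, 7, 9}  B3 = {3, 4, 9}  B4 = {1, 7, 9}  B5 = {2, 4, 9}  B6 = {1, 5, 7}  B7 = {6, 8, 9}  B8 = {0, 5, 7}
Tree: B1–B2, B2–B3, B2–B4, B3–B5, B4–B6, B1–B7, B6–B8
Every bag has size at most 3, so the width is 3 − 1 = 2 and tw(G) ≤ 2. Conversely, {0, 5, 7} is a clique of size 3, and the vertices of any clique must share a bag in every tree decomposition; so some bag has ≥ 3 vertices and tw(G) ≥ 2. Hence tw(G) = 2 exactly.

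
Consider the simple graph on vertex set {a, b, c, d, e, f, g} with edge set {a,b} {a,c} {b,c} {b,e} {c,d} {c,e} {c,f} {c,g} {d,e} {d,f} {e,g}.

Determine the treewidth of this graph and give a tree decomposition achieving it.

Treewidth 2.
One optimal decomposition is:
Bags: B1 = {b, c, e}  B2 = {c, d, e}  B3 = {c, d, f}  B4 = {c, e, g}  B5 = {a, b, c}
Tree: B1–B2, B2–B3, B2–B4, B1–B5

Each bag holds 3 vertices, so the decomposition has width 2, which upper-bounds the treewidth. Conversely, {a, b, c} is a clique of size 3, and the vertices of any clique must share a bag in every tree decomposition; so some bag has ≥ 3 vertices and tw(G) ≥ 2. Therefore the treewidth is 2.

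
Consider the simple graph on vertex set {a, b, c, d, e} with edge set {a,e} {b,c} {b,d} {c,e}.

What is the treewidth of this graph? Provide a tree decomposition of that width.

Treewidth 1.
One optimal decomposition is:
Bags: B1 = {b, c}  B2 = {c, e}  B3 = {a, e}  B4 = {b, d}
Tree: B1–B2, B2–B3, B1–B4

Every bag has size at most 2, so the width is 2 − 1 = 1 and tw(G) ≤ 1. Any graph with an edge has treewidth ≥ 1, and G has the edge c–b. Hence tw(G) = 1 exactly.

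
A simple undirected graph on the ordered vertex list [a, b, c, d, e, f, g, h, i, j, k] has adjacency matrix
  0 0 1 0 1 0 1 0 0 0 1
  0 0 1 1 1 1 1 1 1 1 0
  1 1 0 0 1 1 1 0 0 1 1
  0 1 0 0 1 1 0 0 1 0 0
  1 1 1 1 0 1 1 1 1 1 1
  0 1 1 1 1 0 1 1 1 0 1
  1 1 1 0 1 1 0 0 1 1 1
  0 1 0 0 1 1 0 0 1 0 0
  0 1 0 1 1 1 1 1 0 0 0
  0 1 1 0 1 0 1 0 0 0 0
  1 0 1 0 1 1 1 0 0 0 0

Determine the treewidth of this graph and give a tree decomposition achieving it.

Every bag has size at most 5, so the width is 5 − 1 = 4 and tw(G) ≤ 4. For the lower bound, the 5 vertices {a, c, e, g, k} are pairwise adjacent, and any tree decomposition puts a clique entirely inside one bag — forcing width ≥ 4. Hence tw(G) = 4 exactly.

Treewidth 4.
One optimal decomposition is:
Bags: B1 = {b, c, e, f, g}  B2 = {b, c, e, g, j}  B3 = {b, e, f, g, i}  B4 = {c, e, f, g, k}  B5 = {a, c, e, g, k}  B6 = {b, d, e, f, i}  B7 = {b, e, f, h, i}
Tree: B1–B2, B1–B3, B1–B4, B4–B5, B3–B6, B3–B7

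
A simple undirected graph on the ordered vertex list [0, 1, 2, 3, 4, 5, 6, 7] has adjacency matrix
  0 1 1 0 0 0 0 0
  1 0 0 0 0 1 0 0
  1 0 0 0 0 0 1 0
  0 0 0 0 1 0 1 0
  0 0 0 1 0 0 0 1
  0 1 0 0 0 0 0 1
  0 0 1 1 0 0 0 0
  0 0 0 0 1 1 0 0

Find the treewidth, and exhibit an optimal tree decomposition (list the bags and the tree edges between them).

Treewidth 2.
Bags: B1 = {0, 1, 2}  B2 = {1, 2, 6}  B3 = {1, 3, 6}  B4 = {1, 3, 4}  B5 = {1, 4, 7}  B6 = {1, 5, 7}
Tree: B1–B2, B2–B3, B3–B4, B4–B5, B5–B6

Each bag holds 3 vertices, so the decomposition has width 2, which upper-bounds the treewidth. Since 1–0–2–6–3–4–7–5–1 is a cycle in G, G is not acyclic. Forests are exactly the graphs of treewidth ≤ 1, so tw(G) ≥ 2. Therefore the treewidth is 2.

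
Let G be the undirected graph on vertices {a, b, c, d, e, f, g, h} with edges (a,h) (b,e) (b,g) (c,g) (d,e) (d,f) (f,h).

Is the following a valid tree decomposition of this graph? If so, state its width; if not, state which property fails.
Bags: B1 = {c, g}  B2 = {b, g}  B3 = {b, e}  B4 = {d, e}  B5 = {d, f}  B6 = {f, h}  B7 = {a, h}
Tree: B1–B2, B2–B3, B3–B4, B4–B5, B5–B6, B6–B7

Checking the three conditions: (i) the bags cover all of {a, b, c, d, e, f, g, h}; (ii) for each edge, some bag contains both endpoints; (iii) the bags containing any fixed vertex form a subtree. All hold, so the decomposition is valid with width 2 − 1 = 1.

Yes; width 1.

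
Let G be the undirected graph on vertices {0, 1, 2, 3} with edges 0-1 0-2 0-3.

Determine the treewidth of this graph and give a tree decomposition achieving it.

Treewidth 1.
One optimal decomposition is:
Bags: B1 = {0, 2}  B2 = {0, 3}  B3 = {0, 1}
Tree: B1–B2, B1–B3

Every bag has size at most 2, so the width is 2 − 1 = 1 and tw(G) ≤ 1. Since G has at least one edge (e.g. 0–2), it is not an edgeless graph, so tw(G) ≥ 1. The upper and lower bounds meet at 1, so that is the treewidth.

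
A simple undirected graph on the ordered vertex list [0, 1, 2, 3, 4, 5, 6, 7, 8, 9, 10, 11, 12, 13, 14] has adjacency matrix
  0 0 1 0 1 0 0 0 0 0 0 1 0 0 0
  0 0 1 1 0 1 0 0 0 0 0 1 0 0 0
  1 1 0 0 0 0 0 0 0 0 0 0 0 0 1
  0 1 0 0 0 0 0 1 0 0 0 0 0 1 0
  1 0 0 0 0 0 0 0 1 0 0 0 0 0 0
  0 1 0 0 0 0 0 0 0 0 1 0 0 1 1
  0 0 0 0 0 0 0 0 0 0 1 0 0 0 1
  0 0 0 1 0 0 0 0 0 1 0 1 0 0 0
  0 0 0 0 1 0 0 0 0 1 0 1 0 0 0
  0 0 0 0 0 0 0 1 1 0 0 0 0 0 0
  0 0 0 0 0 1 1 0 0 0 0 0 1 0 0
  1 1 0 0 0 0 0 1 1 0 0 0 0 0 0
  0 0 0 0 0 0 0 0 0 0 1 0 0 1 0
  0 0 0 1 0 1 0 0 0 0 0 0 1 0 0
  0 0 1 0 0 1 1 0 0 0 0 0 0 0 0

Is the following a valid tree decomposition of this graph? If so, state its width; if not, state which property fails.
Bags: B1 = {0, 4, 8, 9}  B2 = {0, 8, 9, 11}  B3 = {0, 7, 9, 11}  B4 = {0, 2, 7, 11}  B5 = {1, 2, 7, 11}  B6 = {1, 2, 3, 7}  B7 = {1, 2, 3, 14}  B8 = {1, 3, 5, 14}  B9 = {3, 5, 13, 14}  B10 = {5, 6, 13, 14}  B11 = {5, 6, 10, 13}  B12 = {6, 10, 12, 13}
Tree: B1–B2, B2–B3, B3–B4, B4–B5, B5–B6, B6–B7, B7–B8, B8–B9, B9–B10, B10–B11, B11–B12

Every vertex of G appears in some bag (union = {0, 1, 2, 3, 4, 5, 6, 7, 8, 9, 10, 11, 12, 13, 14}); every edge is covered by a bag; and for each vertex v the set of bags containing v is connected in the bag tree. The decomposition is therefore valid. The largest bag has 4 vertices, so the width is 3.

Yes; width 3.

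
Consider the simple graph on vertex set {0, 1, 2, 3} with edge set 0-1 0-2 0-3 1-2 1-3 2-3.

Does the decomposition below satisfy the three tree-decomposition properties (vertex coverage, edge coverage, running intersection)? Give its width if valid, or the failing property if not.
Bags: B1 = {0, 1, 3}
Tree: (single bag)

A tree decomposition must satisfy three properties: every vertex lies in some bag; for every edge, both endpoints lie together in some bag; and for every vertex, the bags containing it form a connected subtree. Here vertex 2 appears in no bag, so the decomposition is invalid.

No — vertex 2 appears in no bag.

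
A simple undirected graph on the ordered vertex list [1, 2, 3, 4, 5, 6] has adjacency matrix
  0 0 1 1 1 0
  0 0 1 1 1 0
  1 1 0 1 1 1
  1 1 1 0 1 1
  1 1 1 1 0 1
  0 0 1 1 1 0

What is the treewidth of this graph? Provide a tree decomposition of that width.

Each bag holds 4 vertices, so the decomposition has width 3, which upper-bounds the treewidth. Conversely, {1, 3, 4, 5} is a clique of size 4, and the vertices of any clique must share a bag in every tree decomposition; so some bag has ≥ 4 vertices and tw(G) ≥ 3. Combining the bounds, tw(G) = 3.

Treewidth 3.
One optimal decomposition is:
Bags: B1 = {2, 3, 4, 5}  B2 = {3, 4, 5, 6}  B3 = {1, 3, 4, 5}
Tree: B1–B2, B2–B3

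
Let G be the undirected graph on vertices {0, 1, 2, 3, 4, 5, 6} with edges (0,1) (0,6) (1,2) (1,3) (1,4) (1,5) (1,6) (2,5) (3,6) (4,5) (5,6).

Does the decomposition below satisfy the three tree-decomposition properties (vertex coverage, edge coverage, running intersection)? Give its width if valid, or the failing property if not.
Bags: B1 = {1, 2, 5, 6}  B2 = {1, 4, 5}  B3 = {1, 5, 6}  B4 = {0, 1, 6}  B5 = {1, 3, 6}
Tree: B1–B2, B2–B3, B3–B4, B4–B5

A tree decomposition must satisfy three properties: every vertex lies in some bag; for every edge, both endpoints lie together in some bag; and for every vertex, the bags containing it form a connected subtree. Here bags containing vertex 6 are not connected in the tree, so the decomposition is invalid.

No — bags containing vertex 6 are not connected in the tree.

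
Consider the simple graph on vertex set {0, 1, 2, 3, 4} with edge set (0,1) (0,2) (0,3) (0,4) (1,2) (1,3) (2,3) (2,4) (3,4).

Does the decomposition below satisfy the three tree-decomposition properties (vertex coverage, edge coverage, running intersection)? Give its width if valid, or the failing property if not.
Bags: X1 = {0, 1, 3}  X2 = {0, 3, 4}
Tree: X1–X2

A tree decomposition must satisfy three properties: every vertex lies in some bag; for every edge, both endpoints lie together in some bag; and for every vertex, the bags containing it form a connected subtree. Here vertex 2 appears in no bag, so the decomposition is invalid.

No — vertex 2 appears in no bag.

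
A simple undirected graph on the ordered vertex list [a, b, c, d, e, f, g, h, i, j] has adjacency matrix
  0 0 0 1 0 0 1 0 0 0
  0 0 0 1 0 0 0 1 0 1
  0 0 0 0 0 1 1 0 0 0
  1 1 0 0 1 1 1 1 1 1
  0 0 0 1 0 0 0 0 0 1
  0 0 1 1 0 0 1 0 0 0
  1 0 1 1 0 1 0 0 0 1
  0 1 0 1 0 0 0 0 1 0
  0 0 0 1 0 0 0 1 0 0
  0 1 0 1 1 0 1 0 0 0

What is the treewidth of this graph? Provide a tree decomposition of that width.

Treewidth 2.
Bags: B1 = {b, d, h}  B2 = {b, d, j}  B3 = {d, g, j}  B4 = {d, f, g}  B5 = {d, e, j}  B6 = {a, d, g}  B7 = {d, h, i}  B8 = {c, f, g}
Tree: B1–B2, B2–B3, B3–B4, B3–B5, B4–B6, B1–B7, B4–B8

Each bag holds 3 vertices, so the decomposition has width 2, which upper-bounds the treewidth. Conversely, {d, g, j} is a clique of size 3, and the vertices of any clique must share a bag in every tree decomposition; so some bag has ≥ 3 vertices and tw(G) ≥ 2. The upper and lower bounds meet at 2, so that is the treewidth.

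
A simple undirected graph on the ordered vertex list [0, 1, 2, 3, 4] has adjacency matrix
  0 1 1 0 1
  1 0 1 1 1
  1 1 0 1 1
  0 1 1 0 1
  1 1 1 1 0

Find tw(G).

A width-3 tree decomposition is:
Bags: B1 = {1, 2, 3, 4}  B2 = {0, 1, 2, 4}
Tree: B1–B2
Every bag has size at most 4, so the width is 4 − 1 = 3 and tw(G) ≤ 3. For the lower bound, the 4 vertices {0, 1, 2, 4} are pairwise adjacent, and any tree decomposition puts a clique entirely inside one bag — forcing width ≥ 3. Therefore the treewidth is 3.

3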